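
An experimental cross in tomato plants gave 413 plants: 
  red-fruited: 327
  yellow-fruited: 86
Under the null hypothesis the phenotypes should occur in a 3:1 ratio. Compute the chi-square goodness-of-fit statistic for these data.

3.843

Total ratio parts = 4. Expected numbers out of 413:
  red-fruited: 413 × 3/4 = 309.75
  yellow-fruited: 413 × 1/4 = 103.25
χ² = Σ (O − E)² / E
  red-fruited: (327 − 309.75)² / 309.75 = 0.9607
  yellow-fruited: (86 − 103.25)² / 103.25 = 2.8820
χ² = 0.9607 + 2.8820 = 3.8427 ≈ 3.843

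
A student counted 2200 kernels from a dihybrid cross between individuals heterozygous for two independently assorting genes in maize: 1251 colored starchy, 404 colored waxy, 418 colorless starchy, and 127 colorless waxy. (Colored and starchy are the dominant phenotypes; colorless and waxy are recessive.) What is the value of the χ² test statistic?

1.198

A dihybrid F₂ with independent assortment and complete dominance at both loci gives a 9:3:3:1 phenotypic ratio.
Total ratio parts = 16. Expected numbers out of 2200:
  colored starchy: 2200 × 9/16 = 1237.5
  colored waxy: 2200 × 3/16 = 412.5
  colorless starchy: 2200 × 3/16 = 412.5
  colorless waxy: 2200 × 1/16 = 137.5
χ² = Σ (O − E)² / E
  colored starchy: (1251 − 1237.5)² / 1237.5 = 0.1473
  colored waxy: (404 − 412.5)² / 412.5 = 0.1752
  colorless starchy: (418 − 412.5)² / 412.5 = 0.0733
  colorless waxy: (127 − 137.5)² / 137.5 = 0.8018
χ² = 0.1473 + 0.1752 + 0.0733 + 0.8018 = 1.1976 ≈ 1.198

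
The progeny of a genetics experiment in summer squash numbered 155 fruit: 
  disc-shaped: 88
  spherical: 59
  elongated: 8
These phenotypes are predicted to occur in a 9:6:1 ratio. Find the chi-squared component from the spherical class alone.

0.013

Under the 9:6:1 hypothesis (Σ ratio = 16, N = 155):
  disc-shaped: 155 × 9/16 = 87.1875
  spherical: 155 × 6/16 = 58.125
  elongated: 155 × 1/16 = 9.6875
Contribution of spherical: (59 − 58.125)² / 58.125 = 0.0132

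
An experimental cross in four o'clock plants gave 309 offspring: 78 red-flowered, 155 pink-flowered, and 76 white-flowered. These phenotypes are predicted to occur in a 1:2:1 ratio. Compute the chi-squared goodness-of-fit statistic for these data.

Total ratio parts = 4. Expected numbers out of 309:
  red-flowered: 309 × 1/4 = 77.25
  pink-flowered: 309 × 2/4 = 154.5
  white-flowered: 309 × 1/4 = 77.25
χ² = Σ (O − E)² / E
  red-flowered: (78 − 77.25)² / 77.25 = 0.0073
  pink-flowered: (155 − 154.5)² / 154.5 = 0.0016
  white-flowered: (76 − 77.25)² / 77.25 = 0.0202
χ² = 0.0073 + 0.0016 + 0.0202 = 0.0291 ≈ 0.029

0.029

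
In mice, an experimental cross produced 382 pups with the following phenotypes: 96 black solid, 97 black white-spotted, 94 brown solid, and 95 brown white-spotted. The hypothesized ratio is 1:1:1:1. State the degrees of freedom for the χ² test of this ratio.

A goodness-of-fit test with 4 phenotype classes has df = 4 − 1 = 3.

3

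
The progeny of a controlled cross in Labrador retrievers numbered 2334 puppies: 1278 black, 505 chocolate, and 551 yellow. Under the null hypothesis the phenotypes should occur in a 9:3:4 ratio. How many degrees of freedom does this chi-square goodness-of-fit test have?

A goodness-of-fit test with 3 phenotype classes has df = 3 − 1 = 2.

2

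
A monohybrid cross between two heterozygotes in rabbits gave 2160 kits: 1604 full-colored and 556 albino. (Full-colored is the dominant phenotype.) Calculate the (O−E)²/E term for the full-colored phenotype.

For a monohybrid cross between heterozygotes with complete dominance, the expected phenotypic ratio is 3:1.
Under the 3:1 hypothesis (Σ ratio = 4, N = 2160):
  full-colored: 2160 × 3/4 = 1620
  albino: 2160 × 1/4 = 540
Contribution of full-colored: (1604 − 1620)² / 1620 = 0.1580

0.158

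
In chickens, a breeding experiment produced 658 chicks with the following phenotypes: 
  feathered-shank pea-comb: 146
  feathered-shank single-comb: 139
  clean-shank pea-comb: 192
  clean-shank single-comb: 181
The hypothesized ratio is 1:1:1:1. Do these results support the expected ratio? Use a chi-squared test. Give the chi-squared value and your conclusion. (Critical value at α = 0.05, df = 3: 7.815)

12.286; not consistent

Total ratio parts = 4. Expected numbers out of 658:
  feathered-shank pea-comb: 658 × 1/4 = 164.5
  feathered-shank single-comb: 658 × 1/4 = 164.5
  clean-shank pea-comb: 658 × 1/4 = 164.5
  clean-shank single-comb: 658 × 1/4 = 164.5
χ² = Σ (O − E)² / E
  feathered-shank pea-comb: (146 − 164.5)² / 164.5 = 2.0805
  feathered-shank single-comb: (139 − 164.5)² / 164.5 = 3.9529
  clean-shank pea-comb: (192 − 164.5)² / 164.5 = 4.5973
  clean-shank single-comb: (181 − 164.5)² / 164.5 = 1.6550
χ² = 2.0805 + 3.9529 + 4.5973 + 1.6550 = 12.2857 ≈ 12.286
Degrees of freedom = 4 − 1 = 3; critical value at α = 0.05 is 7.815.
Since 12.286 > 7.815, we reject the null hypothesis — the data do not fit the 1:1:1:1 ratio.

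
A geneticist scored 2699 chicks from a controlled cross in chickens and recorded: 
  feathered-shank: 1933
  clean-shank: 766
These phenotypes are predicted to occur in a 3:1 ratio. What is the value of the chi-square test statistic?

Total ratio parts = 4. Expected numbers out of 2699:
  feathered-shank: 2699 × 3/4 = 2024.25
  clean-shank: 2699 × 1/4 = 674.75
χ² = Σ (O − E)² / E
  feathered-shank: (1933 − 2024.25)² / 2024.25 = 4.1134
  clean-shank: (766 − 674.75)² / 674.75 = 12.3402
χ² = 4.1134 + 12.3402 = 16.4536 ≈ 16.454

16.454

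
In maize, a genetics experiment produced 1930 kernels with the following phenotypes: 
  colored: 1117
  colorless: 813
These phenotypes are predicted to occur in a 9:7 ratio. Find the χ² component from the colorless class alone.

Expected counts for N = 1930 under a 9:7 ratio (total parts = 16):
  colored: 1930 × 9/16 = 1085.625
  colorless: 1930 × 7/16 = 844.375
Contribution of colorless: (813 − 844.375)² / 844.375 = 1.1658

1.166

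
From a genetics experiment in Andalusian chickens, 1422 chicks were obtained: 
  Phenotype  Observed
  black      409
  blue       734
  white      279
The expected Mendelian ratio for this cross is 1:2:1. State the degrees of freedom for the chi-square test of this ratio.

2

A goodness-of-fit test with 3 phenotype classes has df = 3 − 1 = 2.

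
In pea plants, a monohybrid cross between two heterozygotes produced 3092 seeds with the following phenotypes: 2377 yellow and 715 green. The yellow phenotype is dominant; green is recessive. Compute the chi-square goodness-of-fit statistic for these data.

5.803

For a monohybrid cross between heterozygotes with complete dominance, the expected phenotypic ratio is 3:1.
Expected counts for N = 3092 under a 3:1 ratio (total parts = 4):
  yellow: 3092 × 3/4 = 2319
  green: 3092 × 1/4 = 773
χ² = Σ (O − E)² / E
  yellow: (2377 − 2319)² / 2319 = 1.4506
  green: (715 − 773)² / 773 = 4.3519
χ² = 1.4506 + 4.3519 = 5.8025 ≈ 5.803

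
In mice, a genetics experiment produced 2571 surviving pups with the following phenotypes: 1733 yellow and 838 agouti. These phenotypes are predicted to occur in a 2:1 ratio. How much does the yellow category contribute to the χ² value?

0.211

Total ratio parts = 3. Expected numbers out of 2571:
  yellow: 2571 × 2/3 = 1714
  agouti: 2571 × 1/3 = 857
Contribution of yellow: (1733 − 1714)² / 1714 = 0.2106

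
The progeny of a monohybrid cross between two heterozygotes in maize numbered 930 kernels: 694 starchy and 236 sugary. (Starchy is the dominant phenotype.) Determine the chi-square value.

For a monohybrid cross between heterozygotes with complete dominance, the expected phenotypic ratio is 3:1.
Under the 3:1 hypothesis (Σ ratio = 4, N = 930):
  starchy: 930 × 3/4 = 697.5
  sugary: 930 × 1/4 = 232.5
χ² = Σ (O − E)² / E
  starchy: (694 − 697.5)² / 697.5 = 0.0176
  sugary: (236 − 232.5)² / 232.5 = 0.0527
χ² = 0.0176 + 0.0527 = 0.0703 ≈ 0.070

0.070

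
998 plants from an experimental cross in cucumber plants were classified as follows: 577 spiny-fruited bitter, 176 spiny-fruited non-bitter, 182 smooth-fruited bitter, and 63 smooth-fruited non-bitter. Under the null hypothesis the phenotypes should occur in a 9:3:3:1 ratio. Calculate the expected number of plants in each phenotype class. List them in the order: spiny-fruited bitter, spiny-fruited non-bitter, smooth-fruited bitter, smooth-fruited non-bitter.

Under the 9:3:3:1 hypothesis (Σ ratio = 16, N = 998):
  spiny-fruited bitter: 998 × 9/16 = 561.375
  spiny-fruited non-bitter: 998 × 3/16 = 187.125
  smooth-fruited bitter: 998 × 3/16 = 187.125
  smooth-fruited non-bitter: 998 × 1/16 = 62.375

561.375, 187.125, 187.125, 62.375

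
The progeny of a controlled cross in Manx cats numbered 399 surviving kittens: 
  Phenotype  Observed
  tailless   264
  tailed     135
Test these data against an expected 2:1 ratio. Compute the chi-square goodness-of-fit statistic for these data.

Under the 2:1 hypothesis (Σ ratio = 3, N = 399):
  tailless: 399 × 2/3 = 266
  tailed: 399 × 1/3 = 133
χ² = Σ (O − E)² / E
  tailless: (264 − 266)² / 266 = 0.0150
  tailed: (135 − 133)² / 133 = 0.0301
χ² = 0.0150 + 0.0301 = 0.0451 ≈ 0.045

0.045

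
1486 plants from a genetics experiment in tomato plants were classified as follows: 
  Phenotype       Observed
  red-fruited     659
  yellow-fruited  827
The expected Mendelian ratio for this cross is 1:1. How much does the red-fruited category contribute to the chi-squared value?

The 1:1 ratio has 2 parts, so with N = 1486 the expected counts are:
  red-fruited: 1486 × 1/2 = 743
  yellow-fruited: 1486 × 1/2 = 743
Contribution of red-fruited: (659 − 743)² / 743 = 9.4966

9.497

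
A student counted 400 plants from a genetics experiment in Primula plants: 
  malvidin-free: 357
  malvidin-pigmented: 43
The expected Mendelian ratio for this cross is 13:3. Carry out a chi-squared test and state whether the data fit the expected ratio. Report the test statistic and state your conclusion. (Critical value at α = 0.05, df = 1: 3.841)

16.804; not consistent

Under the 13:3 hypothesis (Σ ratio = 16, N = 400):
  malvidin-free: 400 × 13/16 = 325
  malvidin-pigmented: 400 × 3/16 = 75
χ² = Σ (O − E)² / E
  malvidin-free: (357 − 325)² / 325 = 3.1508
  malvidin-pigmented: (43 − 75)² / 75 = 13.6533
χ² = 3.1508 + 13.6533 = 16.8041 ≈ 16.804
Degrees of freedom = 2 − 1 = 1; critical value at α = 0.05 is 3.841.
Since 16.804 > 3.841, we reject the null hypothesis — the data do not fit the 13:3 ratio.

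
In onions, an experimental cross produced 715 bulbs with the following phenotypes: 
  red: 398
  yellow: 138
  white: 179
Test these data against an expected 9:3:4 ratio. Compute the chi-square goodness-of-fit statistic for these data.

Expected counts for N = 715 under a 9:3:4 ratio (total parts = 16):
  red: 715 × 9/16 = 402.1875
  yellow: 715 × 3/16 = 134.0625
  white: 715 × 4/16 = 178.75
χ² = Σ (O − E)² / E
  red: (398 − 402.1875)² / 402.1875 = 0.0436
  yellow: (138 − 134.0625)² / 134.0625 = 0.1156
  white: (179 − 178.75)² / 178.75 = 0.0003
χ² = 0.0436 + 0.1156 + 0.0003 = 0.1595 ≈ 0.160

0.160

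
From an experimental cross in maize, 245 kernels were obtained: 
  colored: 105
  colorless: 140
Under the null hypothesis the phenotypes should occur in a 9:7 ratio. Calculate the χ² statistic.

Expected counts for N = 245 under a 9:7 ratio (total parts = 16):
  colored: 245 × 9/16 = 137.8125
  colorless: 245 × 7/16 = 107.1875
χ² = Σ (O − E)² / E
  colored: (105 − 137.8125)² / 137.8125 = 7.8125
  colorless: (140 − 107.1875)² / 107.1875 = 10.0446
χ² = 7.8125 + 10.0446 = 17.8571 ≈ 17.857

17.857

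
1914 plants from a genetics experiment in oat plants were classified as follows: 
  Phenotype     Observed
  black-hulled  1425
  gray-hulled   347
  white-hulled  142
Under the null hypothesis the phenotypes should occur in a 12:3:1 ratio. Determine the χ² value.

Under the 12:3:1 hypothesis (Σ ratio = 16, N = 1914):
  black-hulled: 1914 × 12/16 = 1435.5
  gray-hulled: 1914 × 3/16 = 358.875
  white-hulled: 1914 × 1/16 = 119.625
χ² = Σ (O − E)² / E
  black-hulled: (1425 − 1435.5)² / 1435.5 = 0.0768
  gray-hulled: (347 − 358.875)² / 358.875 = 0.3929
  white-hulled: (142 − 119.625)² / 119.625 = 4.1851
χ² = 0.0768 + 0.3929 + 4.1851 = 4.6548 ≈ 4.655

4.655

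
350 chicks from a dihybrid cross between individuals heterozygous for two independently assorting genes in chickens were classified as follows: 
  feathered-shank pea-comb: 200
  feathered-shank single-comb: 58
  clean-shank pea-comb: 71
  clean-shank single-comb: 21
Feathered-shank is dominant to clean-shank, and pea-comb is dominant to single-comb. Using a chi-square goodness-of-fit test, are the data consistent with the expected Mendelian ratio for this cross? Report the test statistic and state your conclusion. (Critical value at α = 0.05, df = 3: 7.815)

A dihybrid F₂ with independent assortment and complete dominance at both loci gives a 9:3:3:1 phenotypic ratio.
Under the 9:3:3:1 hypothesis (Σ ratio = 16, N = 350):
  feathered-shank pea-comb: 350 × 9/16 = 196.875
  feathered-shank single-comb: 350 × 3/16 = 65.625
  clean-shank pea-comb: 350 × 3/16 = 65.625
  clean-shank single-comb: 350 × 1/16 = 21.875
χ² = Σ (O − E)² / E
  feathered-shank pea-comb: (200 − 196.875)² / 196.875 = 0.0496
  feathered-shank single-comb: (58 − 65.625)² / 65.625 = 0.8860
  clean-shank pea-comb: (71 − 65.625)² / 65.625 = 0.4402
  clean-shank single-comb: (21 − 21.875)² / 21.875 = 0.0350
χ² = 0.0496 + 0.8860 + 0.4402 + 0.0350 = 1.4108 ≈ 1.411
Degrees of freedom = 4 − 1 = 3; critical value at α = 0.05 is 7.815.
Since 1.411 < 7.815, we fail to reject the null hypothesis — the data are consistent with the 9:3:3:1 ratio.

1.411; consistent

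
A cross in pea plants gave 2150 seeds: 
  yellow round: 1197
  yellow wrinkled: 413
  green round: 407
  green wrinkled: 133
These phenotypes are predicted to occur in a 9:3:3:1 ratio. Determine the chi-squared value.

Under the 9:3:3:1 hypothesis (Σ ratio = 16, N = 2150):
  yellow round: 2150 × 9/16 = 1209.375
  yellow wrinkled: 2150 × 3/16 = 403.125
  green round: 2150 × 3/16 = 403.125
  green wrinkled: 2150 × 1/16 = 134.375
χ² = Σ (O − E)² / E
  yellow round: (1197 − 1209.375)² / 1209.375 = 0.1266
  yellow wrinkled: (413 − 403.125)² / 403.125 = 0.2419
  green round: (407 − 403.125)² / 403.125 = 0.0372
  green wrinkled: (133 − 134.375)² / 134.375 = 0.0141
χ² = 0.1266 + 0.2419 + 0.0372 + 0.0141 = 0.4198 ≈ 0.420

0.420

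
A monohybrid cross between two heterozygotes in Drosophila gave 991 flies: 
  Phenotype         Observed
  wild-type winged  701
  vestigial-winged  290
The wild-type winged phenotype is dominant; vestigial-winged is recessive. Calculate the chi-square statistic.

For a monohybrid cross between heterozygotes with complete dominance, the expected phenotypic ratio is 3:1.
Expected counts for N = 991 under a 3:1 ratio (total parts = 4):
  wild-type winged: 991 × 3/4 = 743.25
  vestigial-winged: 991 × 1/4 = 247.75
χ² = Σ (O − E)² / E
  wild-type winged: (701 − 743.25)² / 743.25 = 2.4017
  vestigial-winged: (290 − 247.75)² / 247.75 = 7.2051
χ² = 2.4017 + 7.2051 = 9.6068 ≈ 9.607

9.607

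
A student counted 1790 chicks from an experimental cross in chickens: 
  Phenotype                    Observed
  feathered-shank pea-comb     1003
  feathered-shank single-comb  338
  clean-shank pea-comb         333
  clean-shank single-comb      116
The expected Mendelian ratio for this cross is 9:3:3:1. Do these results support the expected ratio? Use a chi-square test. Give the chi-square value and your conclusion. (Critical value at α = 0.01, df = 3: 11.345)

Expected counts for N = 1790 under a 9:3:3:1 ratio (total parts = 16):
  feathered-shank pea-comb: 1790 × 9/16 = 1006.875
  feathered-shank single-comb: 1790 × 3/16 = 335.625
  clean-shank pea-comb: 1790 × 3/16 = 335.625
  clean-shank single-comb: 1790 × 1/16 = 111.875
χ² = Σ (O − E)² / E
  feathered-shank pea-comb: (1003 − 1006.875)² / 1006.875 = 0.0149
  feathered-shank single-comb: (338 − 335.625)² / 335.625 = 0.0168
  clean-shank pea-comb: (333 − 335.625)² / 335.625 = 0.0205
  clean-shank single-comb: (116 − 111.875)² / 111.875 = 0.1521
χ² = 0.0149 + 0.0168 + 0.0205 + 0.1521 = 0.2043 ≈ 0.204
Degrees of freedom = 4 − 1 = 3; critical value at α = 0.01 is 11.345.
Since 0.204 < 11.345, we fail to reject the null hypothesis — the data are consistent with the 9:3:3:1 ratio.

0.204; consistent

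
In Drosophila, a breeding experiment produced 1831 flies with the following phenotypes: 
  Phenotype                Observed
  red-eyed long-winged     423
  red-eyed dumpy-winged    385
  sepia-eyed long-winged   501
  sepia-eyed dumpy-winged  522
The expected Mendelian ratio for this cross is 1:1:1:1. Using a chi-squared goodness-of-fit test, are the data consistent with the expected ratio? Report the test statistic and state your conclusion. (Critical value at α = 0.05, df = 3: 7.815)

27.305; not consistent

Under the 1:1:1:1 hypothesis (Σ ratio = 4, N = 1831):
  red-eyed long-winged: 1831 × 1/4 = 457.75
  red-eyed dumpy-winged: 1831 × 1/4 = 457.75
  sepia-eyed long-winged: 1831 × 1/4 = 457.75
  sepia-eyed dumpy-winged: 1831 × 1/4 = 457.75
χ² = Σ (O − E)² / E
  red-eyed long-winged: (423 − 457.75)² / 457.75 = 2.6380
  red-eyed dumpy-winged: (385 − 457.75)² / 457.75 = 11.5621
  sepia-eyed long-winged: (501 − 457.75)² / 457.75 = 4.0864
  sepia-eyed dumpy-winged: (522 − 457.75)² / 457.75 = 9.0182
χ² = 2.6380 + 11.5621 + 4.0864 + 9.0182 = 27.3047 ≈ 27.305
Degrees of freedom = 4 − 1 = 3; critical value at α = 0.05 is 7.815.
Since 27.305 > 7.815, we reject the null hypothesis — the data do not fit the 1:1:1:1 ratio.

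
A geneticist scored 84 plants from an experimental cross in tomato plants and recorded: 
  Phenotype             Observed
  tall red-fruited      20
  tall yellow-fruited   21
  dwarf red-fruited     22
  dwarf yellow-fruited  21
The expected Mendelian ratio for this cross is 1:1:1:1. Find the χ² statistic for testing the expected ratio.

Under the 1:1:1:1 hypothesis (Σ ratio = 4, N = 84):
  tall red-fruited: 84 × 1/4 = 21
  tall yellow-fruited: 84 × 1/4 = 21
  dwarf red-fruited: 84 × 1/4 = 21
  dwarf yellow-fruited: 84 × 1/4 = 21
χ² = Σ (O − E)² / E
  tall red-fruited: (20 − 21)² / 21 = 0.0476
  tall yellow-fruited: (21 − 21)² / 21 = 0.0000
  dwarf red-fruited: (22 − 21)² / 21 = 0.0476
  dwarf yellow-fruited: (21 − 21)² / 21 = 0.0000
χ² = 0.0476 + 0.0000 + 0.0476 + 0.0000 = 0.0952 ≈ 0.095

0.095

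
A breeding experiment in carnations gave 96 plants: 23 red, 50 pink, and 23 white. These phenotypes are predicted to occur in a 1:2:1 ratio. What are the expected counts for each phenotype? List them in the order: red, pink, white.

24, 48, 24

Expected counts for N = 96 under a 1:2:1 ratio (total parts = 4):
  red: 96 × 1/4 = 24
  pink: 96 × 2/4 = 48
  white: 96 × 1/4 = 24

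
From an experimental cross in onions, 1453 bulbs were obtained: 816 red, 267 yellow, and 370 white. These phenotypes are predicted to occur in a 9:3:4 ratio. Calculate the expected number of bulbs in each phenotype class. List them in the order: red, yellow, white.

817.3125, 272.4375, 363.25

Total ratio parts = 16. Expected numbers out of 1453:
  red: 1453 × 9/16 = 817.3125
  yellow: 1453 × 3/16 = 272.4375
  white: 1453 × 4/16 = 363.25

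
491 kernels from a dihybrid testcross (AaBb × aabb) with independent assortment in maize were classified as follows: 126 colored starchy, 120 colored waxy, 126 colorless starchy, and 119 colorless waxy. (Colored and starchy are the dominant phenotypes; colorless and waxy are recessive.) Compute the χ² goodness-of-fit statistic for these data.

A dihybrid testcross with independent assortment gives a 1:1:1:1 ratio.
The 1:1:1:1 ratio has 4 parts, so with N = 491 the expected counts are:
  colored starchy: 491 × 1/4 = 122.75
  colored waxy: 491 × 1/4 = 122.75
  colorless starchy: 491 × 1/4 = 122.75
  colorless waxy: 491 × 1/4 = 122.75
χ² = Σ (O − E)² / E
  colored starchy: (126 − 122.75)² / 122.75 = 0.0860
  colored waxy: (120 − 122.75)² / 122.75 = 0.0616
  colorless starchy: (126 − 122.75)² / 122.75 = 0.0860
  colorless waxy: (119 − 122.75)² / 122.75 = 0.1146
χ² = 0.0860 + 0.0616 + 0.0860 + 0.1146 = 0.3482 ≈ 0.348

0.348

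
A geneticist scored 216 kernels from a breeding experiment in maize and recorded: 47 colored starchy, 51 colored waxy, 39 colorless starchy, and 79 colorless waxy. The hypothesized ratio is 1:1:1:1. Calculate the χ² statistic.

16.815

Under the 1:1:1:1 hypothesis (Σ ratio = 4, N = 216):
  colored starchy: 216 × 1/4 = 54
  colored waxy: 216 × 1/4 = 54
  colorless starchy: 216 × 1/4 = 54
  colorless waxy: 216 × 1/4 = 54
χ² = Σ (O − E)² / E
  colored starchy: (47 − 54)² / 54 = 0.9074
  colored waxy: (51 − 54)² / 54 = 0.1667
  colorless starchy: (39 − 54)² / 54 = 4.1667
  colorless waxy: (79 − 54)² / 54 = 11.5741
χ² = 0.9074 + 0.1667 + 4.1667 + 11.5741 = 16.8149 ≈ 16.815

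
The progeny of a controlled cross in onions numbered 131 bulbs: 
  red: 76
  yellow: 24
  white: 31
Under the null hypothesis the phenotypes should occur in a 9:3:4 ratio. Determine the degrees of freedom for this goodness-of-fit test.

A goodness-of-fit test with 3 phenotype classes has df = 3 − 1 = 2.

2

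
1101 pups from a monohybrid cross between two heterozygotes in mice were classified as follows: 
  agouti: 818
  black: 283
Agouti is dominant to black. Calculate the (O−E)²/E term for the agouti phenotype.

0.073

For a monohybrid cross between heterozygotes with complete dominance, the expected phenotypic ratio is 3:1.
The 3:1 ratio has 4 parts, so with N = 1101 the expected counts are:
  agouti: 1101 × 3/4 = 825.75
  black: 1101 × 1/4 = 275.25
Contribution of agouti: (818 − 825.75)² / 825.75 = 0.0727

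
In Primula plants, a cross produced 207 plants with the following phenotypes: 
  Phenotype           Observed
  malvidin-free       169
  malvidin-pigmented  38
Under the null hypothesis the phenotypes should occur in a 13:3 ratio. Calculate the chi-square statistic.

0.021

Total ratio parts = 16. Expected numbers out of 207:
  malvidin-free: 207 × 13/16 = 168.1875
  malvidin-pigmented: 207 × 3/16 = 38.8125
χ² = Σ (O − E)² / E
  malvidin-free: (169 − 168.1875)² / 168.1875 = 0.0039
  malvidin-pigmented: (38 − 38.8125)² / 38.8125 = 0.0170
χ² = 0.0039 + 0.0170 = 0.0209 ≈ 0.021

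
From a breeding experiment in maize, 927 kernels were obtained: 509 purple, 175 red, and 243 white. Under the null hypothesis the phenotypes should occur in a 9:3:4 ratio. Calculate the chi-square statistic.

Total ratio parts = 16. Expected numbers out of 927:
  purple: 927 × 9/16 = 521.4375
  red: 927 × 3/16 = 173.8125
  white: 927 × 4/16 = 231.75
χ² = Σ (O − E)² / E
  purple: (509 − 521.4375)² / 521.4375 = 0.2967
  red: (175 − 173.8125)² / 173.8125 = 0.0081
  white: (243 − 231.75)² / 231.75 = 0.5461
χ² = 0.2967 + 0.0081 + 0.5461 = 0.8509 ≈ 0.851

0.851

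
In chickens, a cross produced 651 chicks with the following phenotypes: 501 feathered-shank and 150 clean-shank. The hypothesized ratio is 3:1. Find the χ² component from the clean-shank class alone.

Expected counts for N = 651 under a 3:1 ratio (total parts = 4):
  feathered-shank: 651 × 3/4 = 488.25
  clean-shank: 651 × 1/4 = 162.75
Contribution of clean-shank: (150 − 162.75)² / 162.75 = 0.9988

0.999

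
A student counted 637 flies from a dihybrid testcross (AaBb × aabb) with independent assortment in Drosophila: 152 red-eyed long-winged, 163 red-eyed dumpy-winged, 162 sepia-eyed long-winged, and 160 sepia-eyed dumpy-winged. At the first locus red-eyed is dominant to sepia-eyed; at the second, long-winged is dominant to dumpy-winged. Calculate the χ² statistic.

0.469

A dihybrid testcross with independent assortment gives a 1:1:1:1 ratio.
Under the 1:1:1:1 hypothesis (Σ ratio = 4, N = 637):
  red-eyed long-winged: 637 × 1/4 = 159.25
  red-eyed dumpy-winged: 637 × 1/4 = 159.25
  sepia-eyed long-winged: 637 × 1/4 = 159.25
  sepia-eyed dumpy-winged: 637 × 1/4 = 159.25
χ² = Σ (O − E)² / E
  red-eyed long-winged: (152 − 159.25)² / 159.25 = 0.3301
  red-eyed dumpy-winged: (163 − 159.25)² / 159.25 = 0.0883
  sepia-eyed long-winged: (162 − 159.25)² / 159.25 = 0.0475
  sepia-eyed dumpy-winged: (160 − 159.25)² / 159.25 = 0.0035
χ² = 0.3301 + 0.0883 + 0.0475 + 0.0035 = 0.4694 ≈ 0.469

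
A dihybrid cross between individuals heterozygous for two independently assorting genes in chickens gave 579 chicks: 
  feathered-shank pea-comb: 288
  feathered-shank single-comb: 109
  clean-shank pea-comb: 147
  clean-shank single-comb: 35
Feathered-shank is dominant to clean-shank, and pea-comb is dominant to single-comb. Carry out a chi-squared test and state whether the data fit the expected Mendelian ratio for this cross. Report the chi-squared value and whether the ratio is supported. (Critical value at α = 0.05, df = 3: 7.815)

A dihybrid F₂ with independent assortment and complete dominance at both loci gives a 9:3:3:1 phenotypic ratio.
The 9:3:3:1 ratio has 16 parts, so with N = 579 the expected counts are:
  feathered-shank pea-comb: 579 × 9/16 = 325.6875
  feathered-shank single-comb: 579 × 3/16 = 108.5625
  clean-shank pea-comb: 579 × 3/16 = 108.5625
  clean-shank single-comb: 579 × 1/16 = 36.1875
χ² = Σ (O − E)² / E
  feathered-shank pea-comb: (288 − 325.6875)² / 325.6875 = 4.3611
  feathered-shank single-comb: (109 − 108.5625)² / 108.5625 = 0.0018
  clean-shank pea-comb: (147 − 108.5625)² / 108.5625 = 13.6091
  clean-shank single-comb: (35 − 36.1875)² / 36.1875 = 0.0390
χ² = 4.3611 + 0.0018 + 13.6091 + 0.0390 = 18.011
Degrees of freedom = 4 − 1 = 3; critical value at α = 0.05 is 7.815.
Since 18.011 > 7.815, we reject the null hypothesis — the data do not fit the 9:3:3:1 ratio.

18.011; not consistent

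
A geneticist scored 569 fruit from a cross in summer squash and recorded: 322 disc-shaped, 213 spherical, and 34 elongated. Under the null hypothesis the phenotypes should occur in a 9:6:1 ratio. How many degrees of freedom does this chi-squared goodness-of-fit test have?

2

A goodness-of-fit test with 3 phenotype classes has df = 3 − 1 = 2.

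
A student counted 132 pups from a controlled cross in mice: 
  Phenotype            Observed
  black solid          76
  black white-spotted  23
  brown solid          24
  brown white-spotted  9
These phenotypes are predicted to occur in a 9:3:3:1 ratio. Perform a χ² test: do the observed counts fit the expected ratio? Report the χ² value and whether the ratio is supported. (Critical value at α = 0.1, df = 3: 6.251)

Total ratio parts = 16. Expected numbers out of 132:
  black solid: 132 × 9/16 = 74.25
  black white-spotted: 132 × 3/16 = 24.75
  brown solid: 132 × 3/16 = 24.75
  brown white-spotted: 132 × 1/16 = 8.25
χ² = Σ (O − E)² / E
  black solid: (76 − 74.25)² / 74.25 = 0.0412
  black white-spotted: (23 − 24.75)² / 24.75 = 0.1237
  brown solid: (24 − 24.75)² / 24.75 = 0.0227
  brown white-spotted: (9 − 8.25)² / 8.25 = 0.0682
χ² = 0.0412 + 0.1237 + 0.0227 + 0.0682 = 0.2558 ≈ 0.256
Degrees of freedom = 4 − 1 = 3; critical value at α = 0.1 is 6.251.
Since 0.256 < 6.251, we fail to reject the null hypothesis — the data are consistent with the 9:3:3:1 ratio.

0.256; consistent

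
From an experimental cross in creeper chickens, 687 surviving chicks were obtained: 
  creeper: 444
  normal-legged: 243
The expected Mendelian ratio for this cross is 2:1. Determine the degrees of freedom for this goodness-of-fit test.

A goodness-of-fit test with 2 phenotype classes has df = 2 − 1 = 1.

1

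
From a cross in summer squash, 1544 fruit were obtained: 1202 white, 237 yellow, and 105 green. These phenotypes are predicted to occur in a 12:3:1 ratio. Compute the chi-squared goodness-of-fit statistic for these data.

The 12:3:1 ratio has 16 parts, so with N = 1544 the expected counts are:
  white: 1544 × 12/16 = 1158
  yellow: 1544 × 3/16 = 289.5
  green: 1544 × 1/16 = 96.5
χ² = Σ (O − E)² / E
  white: (1202 − 1158)² / 1158 = 1.6718
  yellow: (237 − 289.5)² / 289.5 = 9.5207
  green: (105 − 96.5)² / 96.5 = 0.7487
χ² = 1.6718 + 9.5207 + 0.7487 = 11.9412 ≈ 11.941

11.941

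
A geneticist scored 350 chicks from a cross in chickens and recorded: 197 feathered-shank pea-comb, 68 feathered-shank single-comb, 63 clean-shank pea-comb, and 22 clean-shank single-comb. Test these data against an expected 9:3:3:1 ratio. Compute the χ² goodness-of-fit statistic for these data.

Under the 9:3:3:1 hypothesis (Σ ratio = 16, N = 350):
  feathered-shank pea-comb: 350 × 9/16 = 196.875
  feathered-shank single-comb: 350 × 3/16 = 65.625
  clean-shank pea-comb: 350 × 3/16 = 65.625
  clean-shank single-comb: 350 × 1/16 = 21.875
χ² = Σ (O − E)² / E
  feathered-shank pea-comb: (197 − 196.875)² / 196.875 = 0.0001
  feathered-shank single-comb: (68 − 65.625)² / 65.625 = 0.0860
  clean-shank pea-comb: (63 − 65.625)² / 65.625 = 0.1050
  clean-shank single-comb: (22 − 21.875)² / 21.875 = 0.0007
χ² = 0.0001 + 0.0860 + 0.1050 + 0.0007 = 0.1918 ≈ 0.192

0.192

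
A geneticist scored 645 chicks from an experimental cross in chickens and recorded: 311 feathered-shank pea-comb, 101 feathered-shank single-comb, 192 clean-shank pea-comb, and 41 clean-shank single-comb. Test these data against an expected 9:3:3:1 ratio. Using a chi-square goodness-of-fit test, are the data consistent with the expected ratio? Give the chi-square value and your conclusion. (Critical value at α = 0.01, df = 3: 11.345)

Expected counts for N = 645 under a 9:3:3:1 ratio (total parts = 16):
  feathered-shank pea-comb: 645 × 9/16 = 362.8125
  feathered-shank single-comb: 645 × 3/16 = 120.9375
  clean-shank pea-comb: 645 × 3/16 = 120.9375
  clean-shank single-comb: 645 × 1/16 = 40.3125
χ² = Σ (O − E)² / E
  feathered-shank pea-comb: (311 − 362.8125)² / 362.8125 = 7.3992
  feathered-shank single-comb: (101 − 120.9375)² / 120.9375 = 3.2869
  clean-shank pea-comb: (192 − 120.9375)² / 120.9375 = 41.7561
  clean-shank single-comb: (41 − 40.3125)² / 40.3125 = 0.0117
χ² = 7.3992 + 3.2869 + 41.7561 + 0.0117 = 52.4539 ≈ 52.454
Degrees of freedom = 4 − 1 = 3; critical value at α = 0.01 is 11.345.
Since 52.454 > 11.345, we reject the null hypothesis — the data do not fit the 9:3:3:1 ratio.

52.454; not consistent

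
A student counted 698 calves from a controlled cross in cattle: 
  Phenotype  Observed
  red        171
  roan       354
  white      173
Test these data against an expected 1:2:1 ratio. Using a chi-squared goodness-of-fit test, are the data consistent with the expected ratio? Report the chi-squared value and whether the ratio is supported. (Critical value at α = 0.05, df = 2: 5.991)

0.155; consistent

Under the 1:2:1 hypothesis (Σ ratio = 4, N = 698):
  red: 698 × 1/4 = 174.5
  roan: 698 × 2/4 = 349
  white: 698 × 1/4 = 174.5
χ² = Σ (O − E)² / E
  red: (171 − 174.5)² / 174.5 = 0.0702
  roan: (354 − 349)² / 349 = 0.0716
  white: (173 − 174.5)² / 174.5 = 0.0129
χ² = 0.0702 + 0.0716 + 0.0129 = 0.1547 ≈ 0.155
Degrees of freedom = 3 − 1 = 2; critical value at α = 0.05 is 5.991.
Since 0.155 < 5.991, we fail to reject the null hypothesis — the data are consistent with the 1:2:1 ratio.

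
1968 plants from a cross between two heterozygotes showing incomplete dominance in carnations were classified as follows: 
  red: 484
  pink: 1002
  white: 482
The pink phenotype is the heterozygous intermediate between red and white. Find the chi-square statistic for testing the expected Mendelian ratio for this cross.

With incomplete dominance, a heterozygote × heterozygote cross gives a 1:2:1 phenotypic ratio.
Expected counts for N = 1968 under a 1:2:1 ratio (total parts = 4):
  red: 1968 × 1/4 = 492
  pink: 1968 × 2/4 = 984
  white: 1968 × 1/4 = 492
χ² = Σ (O − E)² / E
  red: (484 − 492)² / 492 = 0.1301
  pink: (1002 − 984)² / 984 = 0.3293
  white: (482 − 492)² / 492 = 0.2033
χ² = 0.1301 + 0.3293 + 0.2033 = 0.6627 ≈ 0.663

0.663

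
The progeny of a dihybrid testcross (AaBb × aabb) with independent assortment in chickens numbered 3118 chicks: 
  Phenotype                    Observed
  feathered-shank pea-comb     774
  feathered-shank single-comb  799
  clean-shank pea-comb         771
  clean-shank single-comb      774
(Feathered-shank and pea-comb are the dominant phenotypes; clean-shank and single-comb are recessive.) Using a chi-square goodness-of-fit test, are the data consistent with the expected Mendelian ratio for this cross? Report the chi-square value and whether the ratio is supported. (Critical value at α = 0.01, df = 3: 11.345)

A dihybrid testcross with independent assortment gives a 1:1:1:1 ratio.
Under the 1:1:1:1 hypothesis (Σ ratio = 4, N = 3118):
  feathered-shank pea-comb: 3118 × 1/4 = 779.5
  feathered-shank single-comb: 3118 × 1/4 = 779.5
  clean-shank pea-comb: 3118 × 1/4 = 779.5
  clean-shank single-comb: 3118 × 1/4 = 779.5
χ² = Σ (O − E)² / E
  feathered-shank pea-comb: (774 − 779.5)² / 779.5 = 0.0388
  feathered-shank single-comb: (799 − 779.5)² / 779.5 = 0.4878
  clean-shank pea-comb: (771 − 779.5)² / 779.5 = 0.0927
  clean-shank single-comb: (774 − 779.5)² / 779.5 = 0.0388
χ² = 0.0388 + 0.4878 + 0.0927 + 0.0388 = 0.6581 ≈ 0.658
Degrees of freedom = 4 − 1 = 3; critical value at α = 0.01 is 11.345.
Since 0.658 < 11.345, we fail to reject the null hypothesis — the data are consistent with the 1:1:1:1 ratio.

0.658; consistent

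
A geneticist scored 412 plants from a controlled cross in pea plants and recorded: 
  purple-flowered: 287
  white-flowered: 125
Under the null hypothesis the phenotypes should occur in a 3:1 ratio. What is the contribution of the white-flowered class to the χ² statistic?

4.699

Expected counts for N = 412 under a 3:1 ratio (total parts = 4):
  purple-flowered: 412 × 3/4 = 309
  white-flowered: 412 × 1/4 = 103
Contribution of white-flowered: (125 − 103)² / 103 = 4.6990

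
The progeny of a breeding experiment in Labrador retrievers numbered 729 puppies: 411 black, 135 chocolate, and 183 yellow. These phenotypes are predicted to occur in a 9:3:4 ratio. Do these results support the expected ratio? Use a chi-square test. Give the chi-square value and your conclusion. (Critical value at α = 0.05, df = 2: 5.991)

0.026; consistent

Expected counts for N = 729 under a 9:3:4 ratio (total parts = 16):
  black: 729 × 9/16 = 410.0625
  chocolate: 729 × 3/16 = 136.6875
  yellow: 729 × 4/16 = 182.25
χ² = Σ (O − E)² / E
  black: (411 − 410.0625)² / 410.0625 = 0.0021
  chocolate: (135 − 136.6875)² / 136.6875 = 0.0208
  yellow: (183 − 182.25)² / 182.25 = 0.0031
χ² = 0.0021 + 0.0208 + 0.0031 = 0.026
Degrees of freedom = 3 − 1 = 2; critical value at α = 0.05 is 5.991.
Since 0.026 < 5.991, we fail to reject the null hypothesis — the data are consistent with the 9:3:4 ratio.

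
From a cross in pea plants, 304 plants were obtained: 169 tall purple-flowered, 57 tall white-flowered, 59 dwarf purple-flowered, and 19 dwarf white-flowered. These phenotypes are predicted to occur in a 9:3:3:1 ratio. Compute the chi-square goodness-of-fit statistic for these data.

0.094

Under the 9:3:3:1 hypothesis (Σ ratio = 16, N = 304):
  tall purple-flowered: 304 × 9/16 = 171
  tall white-flowered: 304 × 3/16 = 57
  dwarf purple-flowered: 304 × 3/16 = 57
  dwarf white-flowered: 304 × 1/16 = 19
χ² = Σ (O − E)² / E
  tall purple-flowered: (169 − 171)² / 171 = 0.0234
  tall white-flowered: (57 − 57)² / 57 = 0.0000
  dwarf purple-flowered: (59 − 57)² / 57 = 0.0702
  dwarf white-flowered: (19 − 19)² / 19 = 0.0000
χ² = 0.0234 + 0.0000 + 0.0702 + 0.0000 = 0.0936 ≈ 0.094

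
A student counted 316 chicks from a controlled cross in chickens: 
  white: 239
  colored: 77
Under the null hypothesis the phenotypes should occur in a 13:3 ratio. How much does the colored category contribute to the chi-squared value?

5.318

The 13:3 ratio has 16 parts, so with N = 316 the expected counts are:
  white: 316 × 13/16 = 256.75
  colored: 316 × 3/16 = 59.25
Contribution of colored: (77 − 59.25)² / 59.25 = 5.3175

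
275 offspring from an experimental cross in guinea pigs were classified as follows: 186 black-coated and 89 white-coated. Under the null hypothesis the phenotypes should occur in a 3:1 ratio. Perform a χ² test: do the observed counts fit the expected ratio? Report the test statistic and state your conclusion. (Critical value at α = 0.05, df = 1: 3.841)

Under the 3:1 hypothesis (Σ ratio = 4, N = 275):
  black-coated: 275 × 3/4 = 206.25
  white-coated: 275 × 1/4 = 68.75
χ² = Σ (O − E)² / E
  black-coated: (186 − 206.25)² / 206.25 = 1.9882
  white-coated: (89 − 68.75)² / 68.75 = 5.9645
χ² = 1.9882 + 5.9645 = 7.9527 ≈ 7.953
Degrees of freedom = 2 − 1 = 1; critical value at α = 0.05 is 3.841.
Since 7.953 > 3.841, we reject the null hypothesis — the data do not fit the 3:1 ratio.

7.953; not consistent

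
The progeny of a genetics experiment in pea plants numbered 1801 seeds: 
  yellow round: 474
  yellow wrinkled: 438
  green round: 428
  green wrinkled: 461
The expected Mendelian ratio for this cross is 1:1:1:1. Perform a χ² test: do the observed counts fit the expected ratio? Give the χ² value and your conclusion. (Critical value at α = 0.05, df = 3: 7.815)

2.942; consistent

The 1:1:1:1 ratio has 4 parts, so with N = 1801 the expected counts are:
  yellow round: 1801 × 1/4 = 450.25
  yellow wrinkled: 1801 × 1/4 = 450.25
  green round: 1801 × 1/4 = 450.25
  green wrinkled: 1801 × 1/4 = 450.25
χ² = Σ (O − E)² / E
  yellow round: (474 − 450.25)² / 450.25 = 1.2528
  yellow wrinkled: (438 − 450.25)² / 450.25 = 0.3333
  green round: (428 − 450.25)² / 450.25 = 1.0995
  green wrinkled: (461 − 450.25)² / 450.25 = 0.2567
χ² = 1.2528 + 0.3333 + 1.0995 + 0.2567 = 2.9423 ≈ 2.942
Degrees of freedom = 4 − 1 = 3; critical value at α = 0.05 is 7.815.
Since 2.942 < 7.815, we fail to reject the null hypothesis — the data are consistent with the 1:1:1:1 ratio.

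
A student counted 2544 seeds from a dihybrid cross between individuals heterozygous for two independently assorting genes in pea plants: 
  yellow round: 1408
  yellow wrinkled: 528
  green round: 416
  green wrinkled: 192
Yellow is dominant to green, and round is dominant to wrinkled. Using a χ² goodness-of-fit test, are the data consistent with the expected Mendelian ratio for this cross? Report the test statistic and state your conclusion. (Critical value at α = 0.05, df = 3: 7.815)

A dihybrid F₂ with independent assortment and complete dominance at both loci gives a 9:3:3:1 phenotypic ratio.
The 9:3:3:1 ratio has 16 parts, so with N = 2544 the expected counts are:
  yellow round: 2544 × 9/16 = 1431
  yellow wrinkled: 2544 × 3/16 = 477
  green round: 2544 × 3/16 = 477
  green wrinkled: 2544 × 1/16 = 159
χ² = Σ (O − E)² / E
  yellow round: (1408 − 1431)² / 1431 = 0.3697
  yellow wrinkled: (528 − 477)² / 477 = 5.4528
  green round: (416 − 477)² / 477 = 7.8008
  green wrinkled: (192 − 159)² / 159 = 6.8491
χ² = 0.3697 + 5.4528 + 7.8008 + 6.8491 = 20.4724 ≈ 20.472
Degrees of freedom = 4 − 1 = 3; critical value at α = 0.05 is 7.815.
Since 20.472 > 7.815, we reject the null hypothesis — the data do not fit the 9:3:3:1 ratio.

20.472; not consistent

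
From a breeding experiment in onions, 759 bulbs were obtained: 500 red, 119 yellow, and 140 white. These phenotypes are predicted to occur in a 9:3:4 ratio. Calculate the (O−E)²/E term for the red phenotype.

The 9:3:4 ratio has 16 parts, so with N = 759 the expected counts are:
  red: 759 × 9/16 = 426.9375
  yellow: 759 × 3/16 = 142.3125
  white: 759 × 4/16 = 189.75
Contribution of red: (500 − 426.9375)² / 426.9375 = 12.5033

12.503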